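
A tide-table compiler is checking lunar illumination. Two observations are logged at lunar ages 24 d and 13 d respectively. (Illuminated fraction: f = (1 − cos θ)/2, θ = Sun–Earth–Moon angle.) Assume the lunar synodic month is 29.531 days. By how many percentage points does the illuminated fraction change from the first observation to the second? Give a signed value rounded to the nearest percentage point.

θ₁ = 360° × 24/29.531 = 292.6°, f₁ = (1 − cos θ₁)/2 = 0.308.
θ₂ = 360° × 13/29.531 = 158.5°, f₂ = (1 − cos θ₂)/2 = 0.965.
Change = f₂ − f₁ = +0.657 → +66 percentage points.

+66 pp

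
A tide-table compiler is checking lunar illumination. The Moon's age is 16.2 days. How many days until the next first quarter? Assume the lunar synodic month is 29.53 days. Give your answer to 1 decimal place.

20.7 days

First quarter occurs at elongation 90°, i.e. at age 29.53 × 90/360 = 7.383 d.
Already past this cycle's first quarter; the next is at 7.383 + 29.53 = 36.913 d, so 36.913 − 16.2 = 20.713 days.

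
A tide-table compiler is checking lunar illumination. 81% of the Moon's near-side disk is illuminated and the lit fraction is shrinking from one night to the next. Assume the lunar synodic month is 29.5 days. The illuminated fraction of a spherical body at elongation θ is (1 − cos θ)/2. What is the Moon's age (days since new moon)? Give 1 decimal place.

From f = (1 − cos θ)/2: cos θ = 1 − 2×0.81 = -0.620; arccos → 128.3°.
A waning Moon lies in 180°–360°, so θ = 360° − 128.3° = 231.7°.
That fraction of the synodic month is 231.7/360 × 29.5 d ≈ 18.99 d.

19.0 days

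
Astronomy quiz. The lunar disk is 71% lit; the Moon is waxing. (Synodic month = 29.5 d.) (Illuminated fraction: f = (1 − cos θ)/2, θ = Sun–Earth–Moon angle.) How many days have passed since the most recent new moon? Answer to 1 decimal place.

9.4 days

cos θ = 1 − 2f = -0.420, giving a principal value of 114.8°.
Waxing ⇒ before full, so θ = 114.8°.
Age = 29.5 × 114.8°/360° ≈ 9.41 days.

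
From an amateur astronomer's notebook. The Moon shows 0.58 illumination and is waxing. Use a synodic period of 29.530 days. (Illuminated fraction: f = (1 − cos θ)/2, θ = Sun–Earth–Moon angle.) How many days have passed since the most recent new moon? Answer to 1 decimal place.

cos θ = 1 − 2f = -0.160, giving a principal value of 99.2°.
Before full moon the principal value applies: θ = 99.2°.
That fraction of the synodic month is 99.2/360 × 29.530 d ≈ 8.14 d.

8.1 days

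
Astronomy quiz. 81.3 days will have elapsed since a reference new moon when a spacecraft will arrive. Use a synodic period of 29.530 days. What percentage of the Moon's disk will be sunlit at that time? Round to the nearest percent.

Reduce mod P: 81.3 − 2×29.530 = 22.24 d into the current lunation.
The Moon has covered 22.24/29.530 of its cycle, so θ ≈ 360° × 22.24/29.530 = 271.1°.
Illuminated fraction = (1 − cos 271.1°)/2 = (1 − 0.020)/2 ≈ 0.490, so 49%.

49%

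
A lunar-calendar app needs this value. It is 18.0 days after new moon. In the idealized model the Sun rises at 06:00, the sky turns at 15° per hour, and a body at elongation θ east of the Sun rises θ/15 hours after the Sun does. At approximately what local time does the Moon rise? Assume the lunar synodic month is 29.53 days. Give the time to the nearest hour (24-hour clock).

21:00

Elongation θ = 360° × 18.0/29.53 ≈ 219.4°.
At 15° of sky rotation per hour, 219.4° corresponds to a 14.63 h lag.
06:00 + 14.63 h ≈ 20:38 → 21:00 to the nearest hour.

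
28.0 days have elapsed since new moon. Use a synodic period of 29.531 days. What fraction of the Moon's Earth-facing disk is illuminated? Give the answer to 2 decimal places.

Elongation θ = 360° × 28.0/29.531 ≈ 341.3°.
Illuminated fraction = (1 − cos 341.3°)/2 = (1 − 0.947)/2 ≈ 0.026.

0.03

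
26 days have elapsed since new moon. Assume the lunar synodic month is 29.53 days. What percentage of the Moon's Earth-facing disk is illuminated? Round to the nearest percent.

Elongation θ = 360° × 26/29.53 ≈ 317.0°.
Illuminated fraction = (1 − cos 317.0°)/2 = (1 − 0.731)/2 ≈ 0.135, so 13%.

13%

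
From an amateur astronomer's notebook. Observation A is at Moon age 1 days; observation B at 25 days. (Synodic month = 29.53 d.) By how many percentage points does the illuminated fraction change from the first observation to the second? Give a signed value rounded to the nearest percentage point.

First observation: θ = 360°·1/29.53 = 12.2°, so f = 0.011.
Second observation: θ = 304.8°, f = 0.215.
Δf = 0.215 − 0.011 = +0.204, i.e. +20 pp.

+20 pp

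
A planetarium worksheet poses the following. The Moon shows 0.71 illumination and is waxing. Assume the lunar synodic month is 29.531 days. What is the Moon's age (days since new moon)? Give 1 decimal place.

9.4 days

cos θ = 1 − 2f = -0.420, giving a principal value of 114.8°.
The Moon is waxing (0°–180°), so θ = 114.8° directly.
At 360°/29.531 d per day, 114.8° corresponds to 9.42 days.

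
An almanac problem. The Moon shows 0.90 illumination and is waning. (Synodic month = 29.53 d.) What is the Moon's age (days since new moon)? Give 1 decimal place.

17.8 days

Invert f = (1 − cos θ)/2 to get cos θ = 1 − 2(0.90) = -0.800, hence θ₀ = arccos -0.800 = 143.1°.
Since the Moon is past full (waning), take the reflex angle: θ = 360° − 143.1° = 216.9°.
At 360°/29.53 d per day, 216.9° corresponds to 17.79 days.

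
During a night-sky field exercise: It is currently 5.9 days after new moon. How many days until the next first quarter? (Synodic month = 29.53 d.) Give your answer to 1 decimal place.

First quarter occurs at elongation 90°, i.e. at age 29.53 × 90/360 = 7.383 d.
So 1.483 days remain (7.383 − 5.9).

1.5 days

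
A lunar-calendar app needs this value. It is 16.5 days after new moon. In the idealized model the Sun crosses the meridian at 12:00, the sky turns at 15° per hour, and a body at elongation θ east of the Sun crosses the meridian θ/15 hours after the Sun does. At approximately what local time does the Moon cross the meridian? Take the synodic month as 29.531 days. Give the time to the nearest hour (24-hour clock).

01:00

Phase angle: θ = 360°·(16.5 d)/(29.531 d) = 201.1°.
Delay after the Sun = 201.1° / (15°/h) ≈ 13.41 h.
12:00 + 13.41 h ≈ 01:25 → 01:00 to the nearest hour.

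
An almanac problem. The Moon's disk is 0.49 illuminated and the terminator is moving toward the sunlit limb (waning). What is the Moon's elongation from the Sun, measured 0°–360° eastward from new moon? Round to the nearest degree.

From f = (1 − cos θ)/2: cos θ = 1 − 2×0.49 = 0.020; arccos → 88.9°.
A waning Moon lies in 180°–360°, so θ = 360° − 88.9° = 271.1°.

271°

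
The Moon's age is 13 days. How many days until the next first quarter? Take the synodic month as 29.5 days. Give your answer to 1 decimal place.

23.9 days

First quarter is 0.25 of the way through the cycle: age 0.25 × 29.5 = 7.375 d.
Already past this cycle's first quarter; the next is at 7.375 + 29.5 = 36.875 d, so 36.875 − 13 = 23.875 days.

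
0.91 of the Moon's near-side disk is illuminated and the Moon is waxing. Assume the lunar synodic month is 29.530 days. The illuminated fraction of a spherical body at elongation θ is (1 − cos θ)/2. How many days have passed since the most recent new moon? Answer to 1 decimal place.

11.9 days

From f = (1 − cos θ)/2: cos θ = 1 − 2×0.91 = -0.820; arccos → 145.1°.
Before full moon the principal value applies: θ = 145.1°.
At 360°/29.530 d per day, 145.1° corresponds to 11.90 days.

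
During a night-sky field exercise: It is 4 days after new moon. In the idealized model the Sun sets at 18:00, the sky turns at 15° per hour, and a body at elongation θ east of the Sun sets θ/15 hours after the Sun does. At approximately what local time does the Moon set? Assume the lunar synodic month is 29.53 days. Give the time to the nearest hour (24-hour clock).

21:00

Elongation θ = 360° × 4/29.53 ≈ 48.8°.
At 15° of sky rotation per hour, 48.8° corresponds to a 3.25 h lag.
18:00 + 3.25 h ≈ 21:15 → 21:00 to the nearest hour.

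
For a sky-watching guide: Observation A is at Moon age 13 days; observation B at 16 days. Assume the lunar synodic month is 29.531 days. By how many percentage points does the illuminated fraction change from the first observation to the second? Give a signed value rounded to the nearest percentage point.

+2 percentage points

θ₁ = 360° × 13/29.531 = 158.5°, f₁ = (1 − cos θ₁)/2 = 0.965.
θ₂ = 360° × 16/29.531 = 195.0°, f₂ = (1 − cos θ₂)/2 = 0.983.
Change = f₂ − f₁ = +0.018 → +2 percentage points.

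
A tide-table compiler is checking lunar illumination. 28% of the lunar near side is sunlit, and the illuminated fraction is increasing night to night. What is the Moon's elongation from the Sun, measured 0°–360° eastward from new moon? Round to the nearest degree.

Invert f = (1 − cos θ)/2 to get cos θ = 1 − 2(0.28) = 0.440, hence θ₀ = arccos 0.440 = 63.9°.
Waxing ⇒ before full, so θ = 63.9°.

64°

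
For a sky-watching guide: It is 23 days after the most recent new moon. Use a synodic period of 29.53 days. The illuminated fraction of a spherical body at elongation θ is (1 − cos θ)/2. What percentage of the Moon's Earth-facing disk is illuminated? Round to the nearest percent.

Phase angle: θ = 360°·(23 d)/(29.53 d) = 280.4°.
cos 280.4° = 0.180, so f = (1 − 0.180)/2 = 0.410, so 41%.

41%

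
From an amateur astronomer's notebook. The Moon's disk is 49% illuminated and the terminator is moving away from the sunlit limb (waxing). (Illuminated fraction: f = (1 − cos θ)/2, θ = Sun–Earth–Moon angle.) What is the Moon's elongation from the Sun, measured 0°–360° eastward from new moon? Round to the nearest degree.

From f = (1 − cos θ)/2: cos θ = 1 − 2×0.49 = 0.020; arccos → 88.9°.
Waxing ⇒ before full, so θ = 88.9°.

89°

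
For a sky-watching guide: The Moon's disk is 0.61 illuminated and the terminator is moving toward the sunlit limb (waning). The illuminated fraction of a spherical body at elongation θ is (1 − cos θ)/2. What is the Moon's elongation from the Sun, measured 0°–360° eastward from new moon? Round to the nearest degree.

cos θ = 1 − 2f = -0.220, giving a principal value of 102.7°.
Waning ⇒ past full, so θ = 360° − 102.7° = 257.3°.

257°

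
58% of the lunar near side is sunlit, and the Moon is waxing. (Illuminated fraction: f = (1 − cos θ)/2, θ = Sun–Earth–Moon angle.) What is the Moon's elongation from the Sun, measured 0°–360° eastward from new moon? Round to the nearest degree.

99°

cos θ = 1 − 2f = -0.160, giving a principal value of 99.2°.
Before full moon the principal value applies: θ = 99.2°.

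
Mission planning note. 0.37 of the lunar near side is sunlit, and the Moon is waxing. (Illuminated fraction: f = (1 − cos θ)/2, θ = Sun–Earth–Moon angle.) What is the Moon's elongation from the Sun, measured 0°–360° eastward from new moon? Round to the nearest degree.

75°

cos θ = 1 − 2f = 0.260, giving a principal value of 74.9°.
The Moon is waxing (0°–180°), so θ = 74.9° directly.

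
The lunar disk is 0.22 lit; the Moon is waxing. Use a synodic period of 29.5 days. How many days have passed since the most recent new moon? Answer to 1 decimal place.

From f = (1 − cos θ)/2: cos θ = 1 − 2×0.22 = 0.560; arccos → 55.9°.
Waxing ⇒ before full, so θ = 55.9°.
That fraction of the synodic month is 55.9/360 × 29.5 d ≈ 4.58 d.

4.6 days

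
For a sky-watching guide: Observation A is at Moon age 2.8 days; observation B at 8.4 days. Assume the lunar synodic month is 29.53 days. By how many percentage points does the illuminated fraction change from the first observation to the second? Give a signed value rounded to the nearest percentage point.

+52 percentage points

θ₁ = 360° × 2.8/29.53 = 34.1°, f₁ = (1 − cos θ₁)/2 = 0.086.
θ₂ = 360° × 8.4/29.53 = 102.4°, f₂ = (1 − cos θ₂)/2 = 0.607.
Change = f₂ − f₁ = +0.521 → +52 percentage points.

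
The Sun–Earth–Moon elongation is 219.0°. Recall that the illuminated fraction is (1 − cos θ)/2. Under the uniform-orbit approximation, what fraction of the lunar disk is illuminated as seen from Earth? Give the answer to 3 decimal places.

Half-versine of 219.0°: (1 − (-0.777))/2 = 0.889.

0.889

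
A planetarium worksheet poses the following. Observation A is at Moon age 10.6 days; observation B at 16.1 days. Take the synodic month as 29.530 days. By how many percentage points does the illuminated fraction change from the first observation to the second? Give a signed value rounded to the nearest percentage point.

θ₁ = 360° × 10.6/29.530 = 129.2°, f₁ = (1 − cos θ₁)/2 = 0.816.
θ₂ = 360° × 16.1/29.530 = 196.3°, f₂ = (1 − cos θ₂)/2 = 0.980.
Change = f₂ − f₁ = +0.164 → +16 percentage points.

+16 pp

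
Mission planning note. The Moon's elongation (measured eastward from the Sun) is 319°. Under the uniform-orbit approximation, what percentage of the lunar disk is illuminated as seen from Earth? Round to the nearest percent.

Half-versine of 319°: (1 − 0.755)/2 = 0.123, i.e. 12%.

12%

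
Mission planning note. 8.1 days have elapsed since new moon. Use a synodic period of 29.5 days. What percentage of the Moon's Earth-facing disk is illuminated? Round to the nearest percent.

58%

The Moon has covered 8.1/29.5 of its cycle, so θ ≈ 360° × 8.1/29.5 = 98.8°.
cos 98.8° = (-0.154), so f = (1 − (-0.154))/2 = 0.577, so 58%.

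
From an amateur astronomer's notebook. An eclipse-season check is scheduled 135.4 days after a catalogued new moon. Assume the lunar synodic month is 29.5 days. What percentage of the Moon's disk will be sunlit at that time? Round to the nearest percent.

92%

Reduce mod P: 135.4 − 4×29.5 = 17.40 d into the current lunation.
Phase angle: θ = 360°·(17.40 d)/(29.5 d) = 212.3°.
Illuminated fraction = (1 − cos 212.3°)/2 = (1 − (-0.845))/2 ≈ 0.922, so 92%.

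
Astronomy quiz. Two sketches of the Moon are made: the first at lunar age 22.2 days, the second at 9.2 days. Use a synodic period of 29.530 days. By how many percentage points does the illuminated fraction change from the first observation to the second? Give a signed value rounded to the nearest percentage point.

First observation: θ = 360°·22.2/29.530 = 270.6°, so f = 0.494.
Second observation: θ = 112.2°, f = 0.689.
Δf = 0.689 − 0.494 = +0.194, i.e. +19 pp.

+19 pp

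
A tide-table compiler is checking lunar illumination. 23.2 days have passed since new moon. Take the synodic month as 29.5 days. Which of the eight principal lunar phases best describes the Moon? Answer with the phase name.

last quarter

At 23.2/29.5 of the cycle, θ ≈ 283° — the last quarter range.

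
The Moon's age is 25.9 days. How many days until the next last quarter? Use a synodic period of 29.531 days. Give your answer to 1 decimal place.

Last quarter is 0.75 of the way through the cycle: age 0.75 × 29.531 = 22.148 d.
This lunation's last quarter (22.148 d) has passed, so add one period: 51.679 − 25.9 = 25.779 days.

25.8 days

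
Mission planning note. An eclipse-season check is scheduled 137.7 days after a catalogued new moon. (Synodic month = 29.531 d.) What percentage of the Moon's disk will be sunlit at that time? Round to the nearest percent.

137.7/29.531 = 4.663 lunations, so 4 complete cycles and 19.58 d into the next.
Elongation θ = 360° × 19.58/29.531 ≈ 238.6°.
cos 238.6° = (-0.520), so f = (1 − (-0.520))/2 = 0.760, so 76%.

76%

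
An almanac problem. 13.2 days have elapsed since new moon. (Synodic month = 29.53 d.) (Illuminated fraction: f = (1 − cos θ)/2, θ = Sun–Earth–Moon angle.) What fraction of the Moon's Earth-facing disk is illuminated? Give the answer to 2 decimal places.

Elongation θ = 360° × 13.2/29.53 ≈ 160.9°.
cos 160.9° = (-0.945), so f = (1 − (-0.945))/2 = 0.973.

0.97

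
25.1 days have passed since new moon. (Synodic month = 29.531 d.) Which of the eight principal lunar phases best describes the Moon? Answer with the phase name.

waning crescent

θ ≈ 360° × 25.1/29.531 = 306°, which falls in the waning crescent sector.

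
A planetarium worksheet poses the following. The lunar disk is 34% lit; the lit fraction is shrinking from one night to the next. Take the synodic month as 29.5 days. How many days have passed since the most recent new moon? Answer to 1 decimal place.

Invert f = (1 − cos θ)/2 to get cos θ = 1 − 2(0.34) = 0.320, hence θ₀ = arccos 0.320 = 71.3°.
Waning ⇒ past full, so θ = 360° − 71.3° = 288.7°.
That fraction of the synodic month is 288.7/360 × 29.5 d ≈ 23.65 d.

23.7 days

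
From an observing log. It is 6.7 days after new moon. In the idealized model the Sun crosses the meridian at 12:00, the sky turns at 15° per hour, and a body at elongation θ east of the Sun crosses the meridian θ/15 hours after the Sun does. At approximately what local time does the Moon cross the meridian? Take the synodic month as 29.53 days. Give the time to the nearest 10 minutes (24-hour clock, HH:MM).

Elongation θ = 360° × 6.7/29.53 ≈ 81.7°.
The Moon trails the Sun by θ/15 = 81.7/15 ≈ 5.45 hours.
12:00 + 5.445 h ≈ 17:27 → 17:30 to the nearest ten minutes.

17:30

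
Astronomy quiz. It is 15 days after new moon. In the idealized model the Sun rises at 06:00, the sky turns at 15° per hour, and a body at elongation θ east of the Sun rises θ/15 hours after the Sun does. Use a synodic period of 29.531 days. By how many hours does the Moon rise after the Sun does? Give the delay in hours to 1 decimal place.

12.2 h

Elongation θ = 360° × 15/29.531 ≈ 182.9°.
At 15° of sky rotation per hour, 182.9° corresponds to a 12.19 h lag.
So the Moon rises 12.19 h after the Sun.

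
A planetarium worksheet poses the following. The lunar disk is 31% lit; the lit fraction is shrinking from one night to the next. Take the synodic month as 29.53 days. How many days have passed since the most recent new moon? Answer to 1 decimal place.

24.0 days

cos θ = 1 − 2f = 0.380, giving a principal value of 67.7°.
Since the Moon is past full (waning), take the reflex angle: θ = 360° − 67.7° = 292.3°.
That fraction of the synodic month is 292.3/360 × 29.53 d ≈ 23.98 d.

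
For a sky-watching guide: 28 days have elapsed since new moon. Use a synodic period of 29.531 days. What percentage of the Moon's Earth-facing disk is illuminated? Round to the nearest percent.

3%

Elongation θ = 360° × 28/29.531 ≈ 341.3°.
Illuminated fraction = (1 − cos 341.3°)/2 = (1 − 0.947)/2 ≈ 0.026, so 3%.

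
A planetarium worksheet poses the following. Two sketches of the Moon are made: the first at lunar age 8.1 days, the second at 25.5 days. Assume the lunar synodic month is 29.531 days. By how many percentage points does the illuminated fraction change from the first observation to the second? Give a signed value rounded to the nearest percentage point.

-40 percentage points

First observation: θ = 360°·8.1/29.531 = 98.7°, so f = 0.576.
Second observation: θ = 310.9°, f = 0.173.
Δf = 0.173 − 0.576 = -0.403, i.e. -40 pp.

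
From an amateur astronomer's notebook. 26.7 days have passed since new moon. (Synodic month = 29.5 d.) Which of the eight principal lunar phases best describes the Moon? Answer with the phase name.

θ ≈ 360° × 26.7/29.5 = 326°, which falls in the waning crescent sector.

waning crescent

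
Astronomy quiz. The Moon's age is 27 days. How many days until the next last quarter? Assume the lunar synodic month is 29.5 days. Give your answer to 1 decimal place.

24.6 days

Last quarter is 0.75 of the way through the cycle: age 0.75 × 29.5 = 22.125 d.
Already past this cycle's last quarter; the next is at 22.125 + 29.5 = 51.625 d, so 51.625 − 27 = 24.625 days.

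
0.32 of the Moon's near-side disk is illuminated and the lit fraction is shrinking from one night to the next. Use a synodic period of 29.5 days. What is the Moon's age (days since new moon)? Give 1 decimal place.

From f = (1 − cos θ)/2: cos θ = 1 − 2×0.32 = 0.360; arccos → 68.9°.
Waning ⇒ past full, so θ = 360° − 68.9° = 291.1°.
Age = 29.5 × 291.1°/360° ≈ 23.85 days.

23.9 days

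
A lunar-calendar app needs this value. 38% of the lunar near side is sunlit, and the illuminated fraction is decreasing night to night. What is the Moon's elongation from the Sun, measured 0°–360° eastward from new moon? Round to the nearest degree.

Invert f = (1 − cos θ)/2 to get cos θ = 1 − 2(0.38) = 0.240, hence θ₀ = arccos 0.240 = 76.1°.
A waning Moon lies in 180°–360°, so θ = 360° − 76.1° = 283.9°.

284°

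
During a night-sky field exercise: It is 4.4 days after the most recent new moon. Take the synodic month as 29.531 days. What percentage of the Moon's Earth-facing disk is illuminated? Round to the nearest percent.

20%

Phase angle: θ = 360°·(4.4 d)/(29.531 d) = 53.6°.
cos 53.6° = 0.593, so f = (1 − 0.593)/2 = 0.204, so 20%.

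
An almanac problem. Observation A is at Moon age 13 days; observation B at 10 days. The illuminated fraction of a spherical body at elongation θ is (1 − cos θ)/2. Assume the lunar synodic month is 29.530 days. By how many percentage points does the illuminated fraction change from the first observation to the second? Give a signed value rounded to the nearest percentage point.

-20 percentage points

First observation: θ = 360°·13/29.530 = 158.5°, so f = 0.965.
Second observation: θ = 121.9°, f = 0.764.
Δf = 0.764 − 0.965 = -0.201, i.e. -20 pp.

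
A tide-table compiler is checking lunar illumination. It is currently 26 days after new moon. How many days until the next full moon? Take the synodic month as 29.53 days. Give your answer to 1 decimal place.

Full moon occurs at elongation 180°, i.e. at age 29.53 × 180/360 = 14.765 d.
This lunation's full moon (14.765 d) has passed, so add one period: 44.295 − 26 = 18.295 days.

18.3 days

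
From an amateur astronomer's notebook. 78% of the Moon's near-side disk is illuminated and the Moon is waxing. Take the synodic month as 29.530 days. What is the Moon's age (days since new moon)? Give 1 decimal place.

10.2 days

cos θ = 1 − 2f = -0.560, giving a principal value of 124.1°.
Before full moon the principal value applies: θ = 124.1°.
That fraction of the synodic month is 124.1/360 × 29.530 d ≈ 10.18 d.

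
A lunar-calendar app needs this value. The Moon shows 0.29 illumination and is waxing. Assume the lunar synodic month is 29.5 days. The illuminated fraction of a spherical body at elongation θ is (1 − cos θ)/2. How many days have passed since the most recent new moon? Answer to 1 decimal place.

5.3 days

Invert f = (1 − cos θ)/2 to get cos θ = 1 − 2(0.29) = 0.420, hence θ₀ = arccos 0.420 = 65.2°.
Waxing ⇒ before full, so θ = 65.2°.
Age = 29.5 × 65.2°/360° ≈ 5.34 days.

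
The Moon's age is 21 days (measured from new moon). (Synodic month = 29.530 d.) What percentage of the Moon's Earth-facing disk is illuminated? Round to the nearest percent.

Elongation θ = 360° × 21/29.530 ≈ 256.0°.
With cos θ = (-0.242), the lit fraction is (1 − (-0.242))/2 ≈ 0.621, so 62%.

62%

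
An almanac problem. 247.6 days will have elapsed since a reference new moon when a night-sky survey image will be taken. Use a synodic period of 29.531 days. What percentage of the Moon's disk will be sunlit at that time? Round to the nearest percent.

87%

247.6 d spans 8 complete synodic months (8 × 29.531 = 236.25 d) plus 11.35 d.
Elongation θ = 360° × 11.35/29.531 ≈ 138.4°.
With cos θ = (-0.748), the lit fraction is (1 − (-0.748))/2 ≈ 0.874, so 87%.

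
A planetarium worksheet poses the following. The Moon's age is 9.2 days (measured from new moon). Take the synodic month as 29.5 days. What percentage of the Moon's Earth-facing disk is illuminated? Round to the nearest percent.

69%

The Moon has covered 9.2/29.5 of its cycle, so θ ≈ 360° × 9.2/29.5 = 112.3°.
cos 112.3° = (-0.379), so f = (1 − (-0.379))/2 = 0.689, so 69%.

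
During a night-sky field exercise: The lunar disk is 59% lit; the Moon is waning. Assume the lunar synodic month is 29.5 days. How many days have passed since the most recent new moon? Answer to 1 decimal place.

21.3 days

cos θ = 1 − 2f = -0.180, giving a principal value of 100.4°.
Since the Moon is past full (waning), take the reflex angle: θ = 360° − 100.4° = 259.6°.
That fraction of the synodic month is 259.6/360 × 29.5 d ≈ 21.28 d.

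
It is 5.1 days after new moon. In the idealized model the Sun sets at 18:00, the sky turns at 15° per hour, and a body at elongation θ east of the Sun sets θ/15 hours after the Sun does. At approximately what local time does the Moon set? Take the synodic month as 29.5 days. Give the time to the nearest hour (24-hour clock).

The Moon has covered 5.1/29.5 of its cycle, so θ ≈ 360° × 5.1/29.5 = 62.2°.
The Moon trails the Sun by θ/15 = 62.2/15 ≈ 4.15 hours.
18:00 + 4.15 h ≈ 22:09 → 22:00 to the nearest hour.

22:00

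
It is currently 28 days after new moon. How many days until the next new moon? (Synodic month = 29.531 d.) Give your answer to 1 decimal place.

1.5 days

The next new moon completes the synodic month: 29.531 − 28 = 1.531 days.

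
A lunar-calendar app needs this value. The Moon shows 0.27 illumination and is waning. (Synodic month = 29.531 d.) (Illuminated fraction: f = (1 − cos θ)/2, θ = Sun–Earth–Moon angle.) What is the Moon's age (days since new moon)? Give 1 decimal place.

24.4 days

From f = (1 − cos θ)/2: cos θ = 1 − 2×0.27 = 0.460; arccos → 62.6°.
Waning ⇒ past full, so θ = 360° − 62.6° = 297.4°.
Age = 29.531 × 297.4°/360° ≈ 24.39 days.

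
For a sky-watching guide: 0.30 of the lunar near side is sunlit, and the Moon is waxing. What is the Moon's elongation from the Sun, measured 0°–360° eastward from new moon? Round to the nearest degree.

From f = (1 − cos θ)/2: cos θ = 1 − 2×0.30 = 0.400; arccos → 66.4°.
Before full moon the principal value applies: θ = 66.4°.

66°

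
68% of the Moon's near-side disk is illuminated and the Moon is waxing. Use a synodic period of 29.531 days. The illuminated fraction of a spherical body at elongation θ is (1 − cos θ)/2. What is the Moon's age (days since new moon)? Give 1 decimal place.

From f = (1 − cos θ)/2: cos θ = 1 − 2×0.68 = -0.360; arccos → 111.1°.
The Moon is waxing (0°–180°), so θ = 111.1° directly.
At 360°/29.531 d per day, 111.1° corresponds to 9.11 days.

9.1 days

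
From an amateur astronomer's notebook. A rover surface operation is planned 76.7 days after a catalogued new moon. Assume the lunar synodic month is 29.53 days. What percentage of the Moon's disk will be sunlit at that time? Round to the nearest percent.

Reduce mod P: 76.7 − 2×29.53 = 17.64 d into the current lunation.
The Moon has covered 17.64/29.53 of its cycle, so θ ≈ 360° × 17.64/29.53 = 215.0°.
cos 215.0° = (-0.819), so f = (1 − (-0.819))/2 = 0.909, so 91%.

91%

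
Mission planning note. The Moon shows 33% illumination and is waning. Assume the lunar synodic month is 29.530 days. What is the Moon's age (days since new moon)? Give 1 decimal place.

23.8 days

Invert f = (1 − cos θ)/2 to get cos θ = 1 − 2(0.33) = 0.340, hence θ₀ = arccos 0.340 = 70.1°.
Waning ⇒ past full, so θ = 360° − 70.1° = 289.9°.
That fraction of the synodic month is 289.9/360 × 29.530 d ≈ 23.78 d.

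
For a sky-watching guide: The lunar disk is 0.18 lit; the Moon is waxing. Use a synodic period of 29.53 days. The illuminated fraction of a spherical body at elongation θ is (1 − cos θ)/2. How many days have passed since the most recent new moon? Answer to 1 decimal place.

4.1 days

cos θ = 1 − 2f = 0.640, giving a principal value of 50.2°.
Before full moon the principal value applies: θ = 50.2°.
That fraction of the synodic month is 50.2/360 × 29.53 d ≈ 4.12 d.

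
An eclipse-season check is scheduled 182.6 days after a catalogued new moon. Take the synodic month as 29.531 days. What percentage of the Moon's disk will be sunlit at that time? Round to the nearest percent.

Reduce mod P: 182.6 − 6×29.531 = 5.41 d into the current lunation.
Elongation θ = 360° × 5.41/29.531 ≈ 66.0°.
Illuminated fraction = (1 − cos 66.0°)/2 = (1 − 0.407)/2 ≈ 0.297, so 30%.

30%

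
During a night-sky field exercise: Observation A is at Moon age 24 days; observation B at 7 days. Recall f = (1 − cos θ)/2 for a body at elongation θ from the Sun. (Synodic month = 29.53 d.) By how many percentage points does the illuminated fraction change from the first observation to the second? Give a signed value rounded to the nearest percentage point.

θ₁ = 360° × 24/29.53 = 292.6°, f₁ = (1 − cos θ₁)/2 = 0.308.
θ₂ = 360° × 7/29.53 = 85.3°, f₂ = (1 − cos θ₂)/2 = 0.459.
Change = f₂ − f₁ = +0.151 → +15 percentage points.

+15 pp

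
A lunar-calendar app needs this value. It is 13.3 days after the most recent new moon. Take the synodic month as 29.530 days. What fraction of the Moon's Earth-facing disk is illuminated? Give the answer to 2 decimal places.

The Moon has covered 13.3/29.530 of its cycle, so θ ≈ 360° × 13.3/29.530 = 162.1°.
With cos θ = (-0.952), the lit fraction is (1 − (-0.952))/2 ≈ 0.976.

0.98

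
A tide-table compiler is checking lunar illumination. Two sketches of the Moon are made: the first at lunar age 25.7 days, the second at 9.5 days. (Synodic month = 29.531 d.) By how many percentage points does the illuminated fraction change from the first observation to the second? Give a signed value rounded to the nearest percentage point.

+56 pp

θ₁ = 360° × 25.7/29.531 = 313.3°, f₁ = (1 − cos θ₁)/2 = 0.157.
θ₂ = 360° × 9.5/29.531 = 115.8°, f₂ = (1 − cos θ₂)/2 = 0.718.
Change = f₂ − f₁ = +0.561 → +56 percentage points.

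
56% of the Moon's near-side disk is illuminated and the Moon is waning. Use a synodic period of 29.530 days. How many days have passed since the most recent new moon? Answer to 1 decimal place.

From f = (1 − cos θ)/2: cos θ = 1 − 2×0.56 = -0.120; arccos → 96.9°.
Waning ⇒ past full, so θ = 360° − 96.9° = 263.1°.
Age = 29.530 × 263.1°/360° ≈ 21.58 days.

21.6 days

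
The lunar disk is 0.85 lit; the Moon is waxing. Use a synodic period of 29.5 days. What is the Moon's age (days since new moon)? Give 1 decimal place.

11.0 days

Invert f = (1 − cos θ)/2 to get cos θ = 1 − 2(0.85) = -0.700, hence θ₀ = arccos -0.700 = 134.4°.
Waxing ⇒ before full, so θ = 134.4°.
At 360°/29.5 d per day, 134.4° corresponds to 11.02 days.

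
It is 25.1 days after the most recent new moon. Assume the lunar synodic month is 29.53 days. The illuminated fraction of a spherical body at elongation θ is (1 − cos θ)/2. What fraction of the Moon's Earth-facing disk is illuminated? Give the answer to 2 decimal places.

Elongation θ = 360° × 25.1/29.53 ≈ 306.0°.
Illuminated fraction = (1 − cos 306.0°)/2 = (1 − 0.588)/2 ≈ 0.206.

0.21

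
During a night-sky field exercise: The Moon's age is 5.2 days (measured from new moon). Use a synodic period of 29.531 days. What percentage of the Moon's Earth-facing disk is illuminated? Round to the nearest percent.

Elongation θ = 360° × 5.2/29.531 ≈ 63.4°.
Illuminated fraction = (1 − cos 63.4°)/2 = (1 − 0.448)/2 ≈ 0.276, so 28%.

28%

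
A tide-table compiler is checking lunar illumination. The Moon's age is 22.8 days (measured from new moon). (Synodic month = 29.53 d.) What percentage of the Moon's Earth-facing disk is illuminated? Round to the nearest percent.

43%

Elongation θ = 360° × 22.8/29.53 ≈ 278.0°.
cos 278.0° = 0.138, so f = (1 − 0.138)/2 = 0.431, so 43%.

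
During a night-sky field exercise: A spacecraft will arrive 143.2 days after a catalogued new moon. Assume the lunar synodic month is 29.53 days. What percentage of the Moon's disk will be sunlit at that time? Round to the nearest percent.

143.2 d spans 4 complete synodic months (4 × 29.53 = 118.12 d) plus 25.08 d.
Phase angle: θ = 360°·(25.08 d)/(29.53 d) = 305.8°.
With cos θ = 0.584, the lit fraction is (1 − 0.584)/2 ≈ 0.208, so 21%.

21%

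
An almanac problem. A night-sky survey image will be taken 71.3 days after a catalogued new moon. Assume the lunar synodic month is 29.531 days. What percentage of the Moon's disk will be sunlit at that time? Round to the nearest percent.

71.3 d spans 2 complete synodic months (2 × 29.531 = 59.06 d) plus 12.24 d.
Phase angle: θ = 360°·(12.24 d)/(29.531 d) = 149.2°.
With cos θ = (-0.859), the lit fraction is (1 − (-0.859))/2 ≈ 0.929, so 93%.

93%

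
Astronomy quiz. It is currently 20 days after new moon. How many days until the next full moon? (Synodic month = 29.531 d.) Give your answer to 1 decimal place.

24.3 days

Full moon occurs at elongation 180°, i.e. at age 29.531 × 180/360 = 14.765 d.
This lunation's full moon (14.765 d) has passed, so add one period: 44.296 − 20 = 24.296 days.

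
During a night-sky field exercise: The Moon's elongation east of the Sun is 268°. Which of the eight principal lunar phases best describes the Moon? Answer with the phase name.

268° lies in the last quarter sector of the 8-phase cycle.

last quarter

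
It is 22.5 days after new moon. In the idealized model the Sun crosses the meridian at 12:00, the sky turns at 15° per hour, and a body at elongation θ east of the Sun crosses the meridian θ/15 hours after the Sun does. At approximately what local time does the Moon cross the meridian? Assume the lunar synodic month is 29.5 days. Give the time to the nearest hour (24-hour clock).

Phase angle: θ = 360°·(22.5 d)/(29.5 d) = 274.6°.
Delay after the Sun = 274.6° / (15°/h) ≈ 18.31 h.
12:00 + 18.31 h ≈ 06:18 → 06:00 to the nearest hour.

06:00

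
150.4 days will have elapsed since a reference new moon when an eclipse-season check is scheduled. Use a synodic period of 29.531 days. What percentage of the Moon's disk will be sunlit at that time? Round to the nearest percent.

8%

150.4 d spans 5 complete synodic months (5 × 29.531 = 147.66 d) plus 2.75 d.
Phase angle: θ = 360°·(2.75 d)/(29.531 d) = 33.5°.
cos 33.5° = 0.834, so f = (1 − 0.834)/2 = 0.083, so 8%.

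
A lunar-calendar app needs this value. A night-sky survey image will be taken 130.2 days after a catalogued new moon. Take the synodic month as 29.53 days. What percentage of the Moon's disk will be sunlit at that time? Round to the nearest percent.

92%

130.2 d spans 4 complete synodic months (4 × 29.53 = 118.12 d) plus 12.08 d.
Phase angle: θ = 360°·(12.08 d)/(29.53 d) = 147.3°.
Illuminated fraction = (1 − cos 147.3°)/2 = (1 − (-0.841))/2 ≈ 0.921, so 92%.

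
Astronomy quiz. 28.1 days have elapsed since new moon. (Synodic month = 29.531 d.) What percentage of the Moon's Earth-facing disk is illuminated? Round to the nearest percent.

Phase angle: θ = 360°·(28.1 d)/(29.531 d) = 342.6°.
cos 342.6° = 0.954, so f = (1 − 0.954)/2 = 0.023, so 2%.

2%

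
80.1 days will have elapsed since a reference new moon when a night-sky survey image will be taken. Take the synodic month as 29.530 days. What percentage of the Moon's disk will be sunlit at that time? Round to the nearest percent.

62%

80.1/29.530 = 2.712 lunations, so 2 complete cycles and 21.04 d into the next.
Elongation θ = 360° × 21.04/29.530 ≈ 256.5°.
cos 256.5° = (-0.233), so f = (1 − (-0.233))/2 = 0.617, so 62%.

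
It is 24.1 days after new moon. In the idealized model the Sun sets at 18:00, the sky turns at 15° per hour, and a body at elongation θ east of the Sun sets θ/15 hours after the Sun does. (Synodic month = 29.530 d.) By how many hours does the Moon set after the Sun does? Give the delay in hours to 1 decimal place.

19.6 h

Phase angle: θ = 360°·(24.1 d)/(29.530 d) = 293.8°.
The Moon trails the Sun by θ/15 = 293.8/15 ≈ 19.59 hours.
So the Moon sets 19.59 h after the Sun.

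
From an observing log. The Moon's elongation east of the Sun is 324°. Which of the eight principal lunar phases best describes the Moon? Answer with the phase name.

waning crescent

324° lies in the waning crescent sector of the 8-phase cycle.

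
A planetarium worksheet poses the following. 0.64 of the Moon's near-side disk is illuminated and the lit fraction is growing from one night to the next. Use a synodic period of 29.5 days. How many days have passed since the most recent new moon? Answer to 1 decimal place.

cos θ = 1 − 2f = -0.280, giving a principal value of 106.3°.
Before full moon the principal value applies: θ = 106.3°.
Age = 29.5 × 106.3°/360° ≈ 8.71 days.

8.7 days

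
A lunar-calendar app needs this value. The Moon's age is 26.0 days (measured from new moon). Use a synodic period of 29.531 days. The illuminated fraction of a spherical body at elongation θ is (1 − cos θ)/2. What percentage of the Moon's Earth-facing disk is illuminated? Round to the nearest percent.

13%

Phase angle: θ = 360°·(26.0 d)/(29.531 d) = 317.0°.
With cos θ = 0.731, the lit fraction is (1 − 0.731)/2 ≈ 0.135, so 13%.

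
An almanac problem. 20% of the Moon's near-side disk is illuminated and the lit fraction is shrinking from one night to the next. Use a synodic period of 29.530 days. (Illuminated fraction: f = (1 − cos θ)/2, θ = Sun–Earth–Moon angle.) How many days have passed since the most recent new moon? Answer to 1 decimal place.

From f = (1 − cos θ)/2: cos θ = 1 − 2×0.20 = 0.600; arccos → 53.1°.
A waning Moon lies in 180°–360°, so θ = 360° − 53.1° = 306.9°.
Age = 29.530 × 306.9°/360° ≈ 25.17 days.

25.2 days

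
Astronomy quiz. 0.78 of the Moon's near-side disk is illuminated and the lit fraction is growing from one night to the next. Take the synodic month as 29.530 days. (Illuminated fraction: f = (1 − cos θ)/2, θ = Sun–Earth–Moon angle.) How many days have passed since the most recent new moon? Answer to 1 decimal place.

10.2 days

cos θ = 1 − 2f = -0.560, giving a principal value of 124.1°.
Before full moon the principal value applies: θ = 124.1°.
That fraction of the synodic month is 124.1/360 × 29.530 d ≈ 10.18 d.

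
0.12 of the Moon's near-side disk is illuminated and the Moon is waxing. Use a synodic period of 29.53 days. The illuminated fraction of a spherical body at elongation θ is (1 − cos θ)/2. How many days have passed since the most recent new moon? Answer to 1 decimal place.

3.3 days

Invert f = (1 − cos θ)/2 to get cos θ = 1 − 2(0.12) = 0.760, hence θ₀ = arccos 0.760 = 40.5°.
The Moon is waxing (0°–180°), so θ = 40.5° directly.
Age = 29.53 × 40.5°/360° ≈ 3.33 days.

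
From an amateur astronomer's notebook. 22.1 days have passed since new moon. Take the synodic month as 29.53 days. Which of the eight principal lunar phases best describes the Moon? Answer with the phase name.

θ ≈ 360° × 22.1/29.53 = 269°, which falls in the last quarter sector.

last quarter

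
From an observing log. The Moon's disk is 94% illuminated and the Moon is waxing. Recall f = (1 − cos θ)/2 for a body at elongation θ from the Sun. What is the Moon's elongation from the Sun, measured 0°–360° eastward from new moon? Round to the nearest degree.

From f = (1 − cos θ)/2: cos θ = 1 − 2×0.94 = -0.880; arccos → 151.6°.
Before full moon the principal value applies: θ = 151.6°.

152°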